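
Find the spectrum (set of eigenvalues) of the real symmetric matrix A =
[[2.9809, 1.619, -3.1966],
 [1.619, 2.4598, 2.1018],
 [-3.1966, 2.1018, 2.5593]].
sigma(A) ≈ {-2, 4, 6}

A is real symmetric, so its spectrum consists of real eigenvalues. Expanding the characteristic polynomial of the displayed matrix gives
  det(λ I - A) = p(λ) = λ^3 + (-8)λ^2 + (4)λ + (48).
Solving p(λ) = 0 yields eigenvalues ≈ -2, 4, 6. (A is shown rounded to 4 decimals, so these recover the underlying integer eigenvalues to within that precision.)
Verification: the trace of A = 8 equals the sum of eigenvalues 8, and det(A) ≈ -48.0005 matches the eigenvalue product -48.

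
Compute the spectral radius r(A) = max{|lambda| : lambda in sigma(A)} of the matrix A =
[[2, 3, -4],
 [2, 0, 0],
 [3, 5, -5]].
r(A) ≈ 4.4178

The eigenvalues of A are the roots of its characteristic polynomial. With M = A (coefficients from the trace, the sum of principal 2x2 minors, and det A):
  p(λ) = det(λ I - M) = λ^3 + 3λ^2 - 4λ + 10.
No integer candidate from the rational root theorem (±divisors of 10) is a root, so the roots are irrational. The cubic discriminant is Δ = -5540 < 0, so there is one real root and a complex-conjugate pair. p(-5) = -20 and p(-4) = 10 have opposite signs, so a root lies in (-5, -4); Newton's method refines it to λ ≈ -4.4178. Dividing out (λ - (-4.4178)) leaves approximately λ^2 - 1.4178λ + 2.2636. For λ^2 - 1.4178λ + 2.2636 the discriminant is -7.0441. It is negative, so the remaining roots are the complex-conjugate pair λ ≈ 0.7089 ± 1.327i. Their product equals the constant term, so |λ|^2 ≈ 2.2636 and |λ| ≈ 1.5045.
Thus the eigenvalues (to 4 decimals) are -4.4178 (modulus 4.4178); 0.7089 ± 1.327i (modulus 1.5045). The spectral radius is the largest modulus: r(A) ≈ 4.4178. (Cross-check: r(A) ≤ ||A||_2 ≈ 9.3955; equality holds whenever A is normal, though it can also hold for some non-normal A.)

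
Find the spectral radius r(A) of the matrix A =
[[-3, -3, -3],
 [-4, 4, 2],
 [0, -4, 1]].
r(A) ≈ 4.9495

The eigenvalues of A are the roots of its characteristic polynomial. With M = A (coefficients from the trace, the sum of principal 2x2 minors, and det A):
  p(λ) = det(λ I - M) = λ^3 - 2λ^2 - 15λ + 96.
No integer candidate from the rational root theorem (±divisors of 96) is a root, so the roots are irrational. The cubic discriminant is Δ = -179520 < 0, so there is one real root and a complex-conjugate pair. p(-5) = -4 and p(-4) = 60 have opposite signs, so a root lies in (-5, -4); Newton's method refines it to λ ≈ -4.9495. Dividing out (λ - (-4.9495)) leaves approximately λ^2 - 6.9495λ + 19.3961. For λ^2 - 6.9495λ + 19.3961 the discriminant is -29.2893. It is negative, so the remaining roots are the complex-conjugate pair λ ≈ 3.4747 ± 2.706i. Their product equals the constant term, so |λ|^2 ≈ 19.3961 and |λ| ≈ 4.4041.
Thus the eigenvalues (to 4 decimals) are -4.9495 (modulus 4.9495); 3.4747 ± 2.706i (modulus 4.4041). The spectral radius is the largest modulus: r(A) ≈ 4.9495. (Cross-check: r(A) ≤ ||A||_2 ≈ 6.9209; equality holds whenever A is normal, though it can also hold for some non-normal A.)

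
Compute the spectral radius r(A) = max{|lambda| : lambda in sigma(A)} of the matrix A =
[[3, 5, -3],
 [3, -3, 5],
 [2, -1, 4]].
r(A) = 5

The eigenvalues of A are the roots of its characteristic polynomial. With M = A (coefficients from the trace, the sum of principal 2x2 minors, and det A):
  p(λ) = det(λ I - M) = λ^3 - 4λ^2 - 13λ + 40.
By the rational root theorem any rational root is an integer divisor of 40. Testing λ = 5: p(5) = 125 - 100 - 65 + 40 = 0, so λ = 5 is a root. Dividing out (λ - 5) leaves p(λ) = (λ - 5)(λ^2 + λ - 8). For λ^2 + λ - 8 the discriminant is 33. It is nonnegative but not a perfect square, so the roots are real and irrational: λ = (-1 ± sqrt(33))/2 ≈ 2.3723, -3.3723.
Thus the eigenvalues (to 4 decimals) are 2.3723 (modulus 2.3723); -3.3723 (modulus 3.3723); 5 (modulus 5). The spectral radius is the largest modulus: r(A) = 5. (Cross-check: r(A) ≤ ||A||_2 ≈ 8.8663; equality holds whenever A is normal, though it can also hold for some non-normal A.)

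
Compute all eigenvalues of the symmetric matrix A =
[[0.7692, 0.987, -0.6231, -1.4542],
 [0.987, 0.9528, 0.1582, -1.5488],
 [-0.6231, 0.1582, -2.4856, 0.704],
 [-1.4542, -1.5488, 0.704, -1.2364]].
sigma(A) ≈ {-3, -2, 0, 3}

A is real symmetric, so its spectrum consists of real eigenvalues. Expanding the characteristic polynomial of the displayed matrix gives
  det(λ I - A) = p(λ) = λ^4 + (2)λ^3 + (-9)λ^2 + (-18)λ + (0).
Solving p(λ) = 0 yields eigenvalues ≈ -3, -2, 0, 3. (A is shown rounded to 4 decimals, so these recover the underlying integer eigenvalues to within that precision.)
Verification: the trace of A = -2 equals the sum of eigenvalues -2, and det(A) ≈ 0.0005 matches the eigenvalue product 0.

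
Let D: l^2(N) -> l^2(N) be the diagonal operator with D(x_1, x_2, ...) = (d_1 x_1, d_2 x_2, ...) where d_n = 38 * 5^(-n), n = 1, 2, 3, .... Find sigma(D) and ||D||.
sigma(D) = {38 * 5^(-n) : n ≥ 1} ∪ {0}; ||D|| = 38/5

A bounded diagonal operator on l^2 with diagonal entries d_n has spectrum equal to the closure of {d_n : n ≥ 1}: every d_n is an eigenvalue (with eigenvector e_n), so {d_n} ⊂ sigma(D); the spectrum is closed, so its closure is too; and for lambda not in the closure, (D - lambda I) has bounded inverse (the diagonal entries 1/(d_n - lambda) are bounded). For our sequence d_n = 38 * 5^(-n), n = 1, 2, 3, ...:
  - {d_n} = {38 * 5^(-n) : n ≥ 1}; the only limit point is 0
  - closure = {38 * 5^(-n) : n ≥ 1} ∪ {0}
For the norm: a diagonal operator has ||D|| = sup_n |d_n|. Here d_n = 38 * 5^(-n) is positive and decreasing, so sup_n |d_n| = d_1 = 38/5. So ||D|| = 38/5.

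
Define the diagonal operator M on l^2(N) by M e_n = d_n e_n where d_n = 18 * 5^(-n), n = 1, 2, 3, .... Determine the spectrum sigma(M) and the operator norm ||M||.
sigma(M) = {18 * 5^(-n) : n ≥ 1} ∪ {0}; ||M|| = 18/5

A bounded diagonal operator on l^2 with diagonal entries d_n has spectrum equal to the closure of {d_n : n ≥ 1}: every d_n is an eigenvalue (with eigenvector e_n), so {d_n} ⊂ sigma(M); the spectrum is closed, so its closure is too; and for lambda not in the closure, (M - lambda I) has bounded inverse (the diagonal entries 1/(d_n - lambda) are bounded). For our sequence d_n = 18 * 5^(-n), n = 1, 2, 3, ...:
  - {d_n} = {18 * 5^(-n) : n ≥ 1}; the only limit point is 0
  - closure = {18 * 5^(-n) : n ≥ 1} ∪ {0}
For the norm: a diagonal operator has ||M|| = sup_n |d_n|. Here d_n = 18 * 5^(-n) is positive and decreasing, so sup_n |d_n| = d_1 = 18/5. So ||M|| = 18/5.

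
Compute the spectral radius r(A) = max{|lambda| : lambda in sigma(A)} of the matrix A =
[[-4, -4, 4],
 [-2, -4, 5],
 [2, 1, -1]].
r(A) ≈ 8.7082

The eigenvalues of A are the roots of its characteristic polynomial. With M = A (coefficients from the trace, the sum of principal 2x2 minors, and det A):
  p(λ) = det(λ I - M) = λ^3 + 9λ^2 + 3λ + 4.
No integer candidate from the rational root theorem (±divisors of 4) is a root, so the roots are irrational. The cubic discriminant is Δ = -9531 < 0, so there is one real root and a complex-conjugate pair. p(-9) = -23 and p(-8) = 44 have opposite signs, so a root lies in (-9, -8); Newton's method refines it to λ ≈ -8.7082. Dividing out (λ - (-8.7082)) leaves approximately λ^2 + 0.2918λ + 0.4593. For λ^2 + 0.2918λ + 0.4593 the discriminant is -1.7522. It is negative, so the remaining roots are the complex-conjugate pair λ ≈ -0.1459 ± 0.6619i. Their product equals the constant term, so |λ|^2 ≈ 0.4593 and |λ| ≈ 0.6777.
Thus the eigenvalues (to 4 decimals) are -8.7082 (modulus 8.7082); -0.1459 ± 0.6619i (modulus 0.6777). The spectral radius is the largest modulus: r(A) ≈ 8.7082. (Cross-check: r(A) ≤ ||A||_2 ≈ 9.7598; equality holds whenever A is normal, though it can also hold for some non-normal A.)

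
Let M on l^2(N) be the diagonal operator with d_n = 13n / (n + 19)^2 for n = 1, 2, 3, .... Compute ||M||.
||M|| = 13/76 (attained at n = 19)

For M diagonal, ||M|| = sup_n |d_n|. Treat f(x) = 13x / (x + 19)^2 for real x > 0. By the quotient rule, f'(x) = 13(19 - x)/(x + 19)^3, which is positive for x < 19 and negative for x > 19. So f has a unique maximum at x = 19, and since 19 is a positive integer, the supremum over n ≥ 1 is attained at n = 19: d_19 = 13·19/(19 + 19)^2 = 13·19/1444 = 13/76. Hence ||M|| = 13/76.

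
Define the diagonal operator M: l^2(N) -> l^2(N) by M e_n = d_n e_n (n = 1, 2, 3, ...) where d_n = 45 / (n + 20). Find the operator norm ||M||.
||M|| = 15/7 (attained at n = 1)

For M diagonal, ||M|| = sup_n |d_n| = sup_n 45/(n + 20). This is positive and strictly decreasing in n, so the supremum is attained at n = 1: d_1 = 45/(1 + 20) = 15/7. Hence ||M|| = 15/7.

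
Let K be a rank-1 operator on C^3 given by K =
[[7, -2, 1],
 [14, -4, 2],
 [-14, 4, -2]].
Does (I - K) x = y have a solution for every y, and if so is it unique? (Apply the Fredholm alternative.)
(I - K) is singular (det(I - K) = 0, i.e. 1 ∈ sigma(K)). (I - K) x = y is solvable iff y ⊥ ker((I - K)^*) = span{(7, -2, 1)}, i.e. iff 7y_1 - 2y_2 + y_3 = 0. When solvable, the solutions are x = y + c·(1, 2, -2), c arbitrary (ker(I - K) = span{(1, 2, -2)}, dimension 1).

K has rank 1, so it is an outer product K = u v^T: every row of K is a multiple of one row vector. Reading off the entries, u = (1, 2, -2) and v = (7, -2, 1) (row i of K equals u_i·v^T). A rank-one matrix u v^T satisfies K u = u (v·u) and kills the (2)-dimensional subspace v^⊥, so its characteristic polynomial is lambda^2 (lambda - v·u) with v·u = tr K = 1. Hence the eigenvalues of I - K are 1 (multiplicity 2) and 1 - (1) = 0, so det(I - K) = 0. (Direct check: I - K =
[[-6, 2, -1],
 [-14, 5, -2],
 [14, -4, 3]]
has determinant 0.) So 1 is an eigenvalue of K and (I - K) is not invertible. The finite-dimensional Fredholm alternative says: either (I - K) is invertible, or ker(I - K) ≠ {0} and then range(I - K) = ker((I - K)^*)^⊥, with dim ker(I - K) = dim ker((I - K)^*). We are in the second case, so we need both kernels. Kernel of I - K: (I - K) u = u - u (v·u) = u - u = 0, so ker(I - K) = span{u} = span{(1, 2, -2)} (it is exactly 1-dimensional because rank(I - K) = 2). Kernel of the adjoint: K is real, so (I - K)^* = I - K^T = I - v u^T, and (I - v u^T) v = v - v (u·v) = 0; hence ker((I - K)^*) = span{v} = span{(7, -2, 1)}. Therefore (I - K) x = y is solvable iff <y, v> = 0, i.e. iff 7y_1 - 2y_2 + y_3 = 0. When this holds, K y = u (v·y) = 0, so (I - K) y = y and x = y is a particular solution; the full solution set is the line x = y + c·u = y + c·(1, 2, -2), c ∈ C.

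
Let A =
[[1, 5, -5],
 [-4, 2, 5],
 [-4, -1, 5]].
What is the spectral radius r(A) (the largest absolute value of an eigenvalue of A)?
r(A) ≈ 5.8516

The eigenvalues of A are the roots of its characteristic polynomial. With M = A (coefficients from the trace, the sum of principal 2x2 minors, and det A):
  p(λ) = det(λ I - M) = λ^3 - 8λ^2 + 22λ + 45.
No integer candidate from the rational root theorem (±divisors of 45) is a root, so the roots are irrational. The cubic discriminant is Δ = -116691 < 0, so there is one real root and a complex-conjugate pair. p(-2) = -39 and p(-1) = 14 have opposite signs, so a root lies in (-2, -1); Newton's method refines it to λ ≈ -1.3142. Dividing out (λ - (-1.3142)) leaves approximately λ^2 - 9.3142λ + 34.2409. For λ^2 - 9.3142λ + 34.2409 the discriminant is -50.209. It is negative, so the remaining roots are the complex-conjugate pair λ ≈ 4.6571 ± 3.5429i. Their product equals the constant term, so |λ|^2 ≈ 34.2409 and |λ| ≈ 5.8516.
Thus the eigenvalues (to 4 decimals) are -1.3142 (modulus 1.3142); 4.6571 ± 3.5429i (modulus 5.8516). The spectral radius is the largest modulus: r(A) ≈ 5.8516. (Cross-check: r(A) ≤ ||A||_2 ≈ 10.3736; equality holds whenever A is normal, though it can also hold for some non-normal A.)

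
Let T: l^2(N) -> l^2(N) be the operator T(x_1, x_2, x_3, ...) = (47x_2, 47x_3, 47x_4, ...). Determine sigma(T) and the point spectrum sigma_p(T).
sigma(T) = closed disk {z in C : |z| ≤ 47}; sigma_p(T) = open disk {z in C : |z| < 47}

Note T = 47·V where V is the unit left shift (V x)_k = x_{k+1}; so sigma(T) = 47·sigma(V) and ||T|| = 47||V||. ||T x||^2 = 2209sum_{k≥2} |x_k|^2 ≤ 2209||x||^2, with equality on {x : x_1 = 0}, so ||T|| = 47. For any lambda with |lambda| < 47, set r = lambda/47 (|r| < 1); the vector x = (1, r, r^2, ...) is in l^2 and satisfies T x = 47(r, r^2, ...) = lambda x, so lambda is an eigenvalue. On the boundary |lambda| = 47 the geometric series diverges, so no l^2 eigenvector exists, but these lambda lie in the approximate point spectrum. Hence sigma(T) is the closed disk of radius 47 and sigma_p(T) is the open disk.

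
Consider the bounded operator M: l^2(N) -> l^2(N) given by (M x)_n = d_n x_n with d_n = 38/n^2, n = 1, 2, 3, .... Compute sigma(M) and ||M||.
sigma(M) = {38/n^2 : n ≥ 1} ∪ {0}; ||M|| = 38

A bounded diagonal operator on l^2 with diagonal entries d_n has spectrum equal to the closure of {d_n : n ≥ 1}: every d_n is an eigenvalue (with eigenvector e_n), so {d_n} ⊂ sigma(M); the spectrum is closed, so its closure is too; and for lambda not in the closure, (M - lambda I) has bounded inverse (the diagonal entries 1/(d_n - lambda) are bounded). For our sequence d_n = 38/n^2, n = 1, 2, 3, ...:
  - {d_n} = {38/n^2 : n ≥ 1}; the only limit point is 0
  - closure = {38/n^2 : n ≥ 1} ∪ {0}
For the norm: a diagonal operator has ||M|| = sup_n |d_n|. Here d_n = 38/n^2 is positive and decreasing, so sup_n |d_n| = d_1 = 38. So ||M|| = 38.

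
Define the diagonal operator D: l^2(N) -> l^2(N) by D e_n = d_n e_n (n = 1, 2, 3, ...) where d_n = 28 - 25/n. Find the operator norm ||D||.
||D|| = 28

For a diagonal operator on l^2 with entries d_n, ||D|| = sup_n |d_n|. Here d_1 = 3, d_2 = 31/2, ..., and d_n = 28 - 25/n increases monotonically toward 28. All terms lie in [3, 28), so |d_n| = d_n and the supremum is the limit 28, which is not attained by any individual d_n. Hence ||D|| = 28.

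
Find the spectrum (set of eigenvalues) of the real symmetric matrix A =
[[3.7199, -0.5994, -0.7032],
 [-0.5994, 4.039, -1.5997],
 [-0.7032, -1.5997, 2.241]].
sigma(A) ≈ {1, 4, 5}

A is real symmetric, so its spectrum consists of real eigenvalues. Expanding the characteristic polynomial of the displayed matrix gives
  det(λ I - A) = p(λ) = λ^3 + (-10)λ^2 + (29)λ + (-20).
Solving p(λ) = 0 yields eigenvalues ≈ 1, 4, 5. (A is shown rounded to 4 decimals, so these recover the underlying integer eigenvalues to within that precision.)
Verification: the trace of A = 10 equals the sum of eigenvalues 10, and det(A) ≈ 20.0000 matches the eigenvalue product 20.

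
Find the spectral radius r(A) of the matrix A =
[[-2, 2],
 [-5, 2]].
r(A) = sqrt(6) ≈ 2.4495

The eigenvalues of A are the roots of its characteristic polynomial. With M = A (coefficients from the trace and determinant):
  p(λ) = det(λ I - M) = λ^2 + 6.
For λ^2 + 6 the discriminant is -24. It is negative, so the roots are the complex-conjugate pair λ = 0 ± (sqrt(24)/2) i ≈ 0 ± 2.4495i. For a conjugate pair the product of the roots equals the constant term, so |λ|^2 = 6 and |λ| = sqrt(6) ≈ 2.4495.
Thus the eigenvalues (to 4 decimals) are 0 ± 2.4495i (modulus 2.4495). The spectral radius is the largest modulus: r(A) = sqrt(6) ≈ 2.4495. (Cross-check: r(A) ≤ ||A||_2 ≈ 6; equality holds whenever A is normal, though it can also hold for some non-normal A.)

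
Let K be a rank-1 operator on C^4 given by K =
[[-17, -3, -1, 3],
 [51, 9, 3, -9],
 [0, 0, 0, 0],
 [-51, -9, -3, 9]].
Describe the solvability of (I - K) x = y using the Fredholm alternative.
(I - K) is singular (det(I - K) = 0, i.e. 1 ∈ sigma(K)). (I - K) x = y is solvable iff y ⊥ ker((I - K)^*) = span{(-17, -3, -1, 3)}, i.e. iff -17y_1 - 3y_2 - y_3 + 3y_4 = 0. When solvable, the solutions are x = y + c·(1, -3, 0, 3), c arbitrary (ker(I - K) = span{(1, -3, 0, 3)}, dimension 1).

K has rank 1, so it is an outer product K = u v^T: every row of K is a multiple of one row vector. Reading off the entries, u = (1, -3, 0, 3) and v = (-17, -3, -1, 3) (row i of K equals u_i·v^T). A rank-one matrix u v^T satisfies K u = u (v·u) and kills the (3)-dimensional subspace v^⊥, so its characteristic polynomial is lambda^3 (lambda - v·u) with v·u = tr K = 1. Hence the eigenvalues of I - K are 1 (multiplicity 3) and 1 - (1) = 0, so det(I - K) = 0. (Direct check: I - K =
[[18, 3, 1, -3],
 [-51, -8, -3, 9],
 [0, 0, 1, 0],
 [51, 9, 3, -8]]
has determinant 0.) So 1 is an eigenvalue of K and (I - K) is not invertible. The finite-dimensional Fredholm alternative says: either (I - K) is invertible, or ker(I - K) ≠ {0} and then range(I - K) = ker((I - K)^*)^⊥, with dim ker(I - K) = dim ker((I - K)^*). We are in the second case, so we need both kernels. Kernel of I - K: (I - K) u = u - u (v·u) = u - u = 0, so ker(I - K) = span{u} = span{(1, -3, 0, 3)} (it is exactly 1-dimensional because rank(I - K) = 3). Kernel of the adjoint: K is real, so (I - K)^* = I - K^T = I - v u^T, and (I - v u^T) v = v - v (u·v) = 0; hence ker((I - K)^*) = span{v} = span{(-17, -3, -1, 3)}. Therefore (I - K) x = y is solvable iff <y, v> = 0, i.e. iff -17y_1 - 3y_2 - y_3 + 3y_4 = 0. When this holds, K y = u (v·y) = 0, so (I - K) y = y and x = y is a particular solution; the full solution set is the line x = y + c·u = y + c·(1, -3, 0, 3), c ∈ C.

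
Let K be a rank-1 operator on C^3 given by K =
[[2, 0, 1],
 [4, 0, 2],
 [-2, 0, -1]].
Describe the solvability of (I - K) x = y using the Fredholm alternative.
(I - K) is singular (det(I - K) = 0, i.e. 1 ∈ sigma(K)). (I - K) x = y is solvable iff y ⊥ ker((I - K)^*) = span{(2, 0, 1)}, i.e. iff 2y_1 + y_3 = 0. When solvable, the solutions are x = y + c·(1, 2, -1), c arbitrary (ker(I - K) = span{(1, 2, -1)}, dimension 1).

K has rank 1, so it is an outer product K = u v^T: every row of K is a multiple of one row vector. Reading off the entries, u = (1, 2, -1) and v = (2, 0, 1) (row i of K equals u_i·v^T). A rank-one matrix u v^T satisfies K u = u (v·u) and kills the (2)-dimensional subspace v^⊥, so its characteristic polynomial is lambda^2 (lambda - v·u) with v·u = tr K = 1. Hence the eigenvalues of I - K are 1 (multiplicity 2) and 1 - (1) = 0, so det(I - K) = 0. (Direct check: I - K =
[[-1, 0, -1],
 [-4, 1, -2],
 [2, 0, 2]]
has determinant 0.) So 1 is an eigenvalue of K and (I - K) is not invertible. The finite-dimensional Fredholm alternative says: either (I - K) is invertible, or ker(I - K) ≠ {0} and then range(I - K) = ker((I - K)^*)^⊥, with dim ker(I - K) = dim ker((I - K)^*). We are in the second case, so we need both kernels. Kernel of I - K: (I - K) u = u - u (v·u) = u - u = 0, so ker(I - K) = span{u} = span{(1, 2, -1)} (it is exactly 1-dimensional because rank(I - K) = 2). Kernel of the adjoint: K is real, so (I - K)^* = I - K^T = I - v u^T, and (I - v u^T) v = v - v (u·v) = 0; hence ker((I - K)^*) = span{v} = span{(2, 0, 1)}. Therefore (I - K) x = y is solvable iff <y, v> = 0, i.e. iff 2y_1 + y_3 = 0. When this holds, K y = u (v·y) = 0, so (I - K) y = y and x = y is a particular solution; the full solution set is the line x = y + c·u = y + c·(1, 2, -1), c ∈ C.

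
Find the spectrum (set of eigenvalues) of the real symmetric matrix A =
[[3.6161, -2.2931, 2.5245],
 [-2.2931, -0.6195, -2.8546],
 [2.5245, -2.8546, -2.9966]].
sigma(A) ≈ {-5, -1, 6}

A is real symmetric, so its spectrum consists of real eigenvalues. Expanding the characteristic polynomial of the displayed matrix gives
  det(λ I - A) = p(λ) = λ^3 + (0)λ^2 + (-31)λ + (-30.0016).
Solving p(λ) = 0 yields eigenvalues ≈ -5, -1, 6. (A is shown rounded to 4 decimals, so these recover the underlying integer eigenvalues to within that precision.)
Verification: the trace of A = 0 equals the sum of eigenvalues 0, and det(A) ≈ 30.0016 matches the eigenvalue product 30.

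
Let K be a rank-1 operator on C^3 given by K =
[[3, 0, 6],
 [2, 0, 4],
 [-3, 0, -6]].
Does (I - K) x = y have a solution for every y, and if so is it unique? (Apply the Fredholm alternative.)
(I - K) is invertible (det(I - K) = 4 ≠ 0), so for every y in C^3 the equation (I - K) x = y has a unique solution.

K has rank 1, so it is an outer product K = u v^T: every row of K is a multiple of one row vector. Reading off the entries, u = (3, 2, -3) and v = (1, 0, 2) (row i of K equals u_i·v^T). A rank-one matrix u v^T satisfies K u = u (v·u) and kills the (2)-dimensional subspace v^⊥, so its characteristic polynomial is lambda^2 (lambda - v·u) with v·u = tr K = -3. Hence the eigenvalues of I - K are 1 (multiplicity 2) and 1 - (-3) = 4, so det(I - K) = 4. (Direct check: I - K =
[[-2, 0, -6],
 [-2, 1, -4],
 [3, 0, 7]]
has determinant 4.) The finite-dimensional Fredholm alternative says: either (I - K) is invertible, or ker(I - K) ≠ {0} and then range(I - K) = ker((I - K)^*)^⊥, with dim ker(I - K) = dim ker((I - K)^*). Since det(I - K) ≠ 0, 1 is not an eigenvalue of K and ker(I - K) = {0}, so we are in the first case: for every y there is a unique x = (I - K)^(-1) y. Explicitly, by the Sherman–Morrison formula, (I - u v^T)^(-1) = I + u v^T/(1 - v·u), i.e. (I - K)^(-1) = I + K/(4).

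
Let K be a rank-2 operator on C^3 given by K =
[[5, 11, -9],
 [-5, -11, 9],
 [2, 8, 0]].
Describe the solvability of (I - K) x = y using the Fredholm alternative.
(I - K) is invertible (det(I - K) = -47 ≠ 0), so for every y in C^3 the equation (I - K) x = y has a unique solution.

K has rank 2 and factors as K = U V^T = u1 v1^T + u2 v2^T with u1 = (2, -2, -1), v1 = (1, 1, -3), u2 = (-3, 3, -3), v2 = (-1, -3, 1) (multiplying out reproduces the displayed K). The nonzero eigenvalues of U V^T coincide with those of the 2 x 2 matrix G = V^T U = [[v1·u1, v1·u2], [v2·u1, v2·u2]] = [[3, 9], [3, -9]], and by the Sylvester determinant identity det(I_3 - U V^T) = det(I_2 - V^T U) = det([[-2, -9], [-3, 10]]) = (-2)(10) - (-9)(-3) = -47. (Direct check: I - K =
[[-4, -11, 9],
 [5, 12, -9],
 [-2, -8, 1]]
has determinant -47.) The finite-dimensional Fredholm alternative says: either (I - K) is invertible, or ker(I - K) ≠ {0} and then range(I - K) = ker((I - K)^*)^⊥, with dim ker(I - K) = dim ker((I - K)^*). Since det(I - K) ≠ 0, 1 is not an eigenvalue of K and ker(I - K) = {0}, so we are in the first case: for every y there is a unique x = (I - K)^(-1) y. (Explicitly, by the Woodbury identity, (I - U V^T)^(-1) = I + U (I_2 - G)^(-1) V^T.)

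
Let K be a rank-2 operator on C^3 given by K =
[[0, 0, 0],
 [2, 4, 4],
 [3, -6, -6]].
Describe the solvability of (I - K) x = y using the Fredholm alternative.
(I - K) is invertible (det(I - K) = 3 ≠ 0), so for every y in C^3 the equation (I - K) x = y has a unique solution.

K has rank 2 and factors as K = U V^T = u1 v1^T + u2 v2^T with u1 = (0, 1, 0), v1 = (3, 2, 2), u2 = (0, -1, 3), v2 = (1, -2, -2) (multiplying out reproduces the displayed K). The nonzero eigenvalues of U V^T coincide with those of the 2 x 2 matrix G = V^T U = [[v1·u1, v1·u2], [v2·u1, v2·u2]] = [[2, 4], [-2, -4]], and by the Sylvester determinant identity det(I_3 - U V^T) = det(I_2 - V^T U) = det([[-1, -4], [2, 5]]) = (-1)(5) - (-4)(2) = 3. (Direct check: I - K =
[[1, 0, 0],
 [-2, -3, -4],
 [-3, 6, 7]]
has determinant 3.) The finite-dimensional Fredholm alternative says: either (I - K) is invertible, or ker(I - K) ≠ {0} and then range(I - K) = ker((I - K)^*)^⊥, with dim ker(I - K) = dim ker((I - K)^*). Since det(I - K) ≠ 0, 1 is not an eigenvalue of K and ker(I - K) = {0}, so we are in the first case: for every y there is a unique x = (I - K)^(-1) y. (Explicitly, by the Woodbury identity, (I - U V^T)^(-1) = I + U (I_2 - G)^(-1) V^T.)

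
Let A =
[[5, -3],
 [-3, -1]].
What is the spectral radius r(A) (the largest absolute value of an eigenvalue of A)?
r(A) = (4 + sqrt(72))/2 ≈ 6.2426

The eigenvalues of A are the roots of its characteristic polynomial. With M = A (coefficients from the trace and determinant):
  p(λ) = det(λ I - M) = λ^2 - 4λ - 14.
For λ^2 - 4λ - 14 the discriminant is 72. It is nonnegative but not a perfect square, so the roots are real and irrational: λ = (4 ± sqrt(72))/2 ≈ 6.2426, -2.2426.
Thus the eigenvalues (to 4 decimals) are 6.2426 (modulus 6.2426); -2.2426 (modulus 2.2426). The spectral radius is the largest modulus: r(A) = (4 + sqrt(72))/2 ≈ 6.2426. (Cross-check: r(A) ≤ ||A||_2 ≈ 6.2426; equality holds whenever A is normal, though it can also hold for some non-normal A.)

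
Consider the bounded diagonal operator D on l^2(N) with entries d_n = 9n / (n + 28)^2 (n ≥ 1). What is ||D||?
||D|| = 9/112 (attained at n = 28)

For D diagonal, ||D|| = sup_n |d_n|. Treat f(x) = 9x / (x + 28)^2 for real x > 0. By the quotient rule, f'(x) = 9(28 - x)/(x + 28)^3, which is positive for x < 28 and negative for x > 28. So f has a unique maximum at x = 28, and since 28 is a positive integer, the supremum over n ≥ 1 is attained at n = 28: d_28 = 9·28/(28 + 28)^2 = 9·28/3136 = 9/112. Hence ||D|| = 9/112.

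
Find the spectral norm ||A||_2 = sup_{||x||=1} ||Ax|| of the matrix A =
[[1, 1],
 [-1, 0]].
||A||_2 = sqrt((3 + sqrt(5))/2) ≈ 1.618 (= sqrt(largest eigenvalue of A^T A))

||A||_2 = sigma_max(A) = sqrt(lambda_max(A^T A)). Form the symmetric matrix M = A^T A =
[[2, 1],
 [1, 1]].
Its characteristic polynomial (trace, determinant of M give the coefficients) is
  p(λ) = det(λ I - M) = λ^2 - 3λ + 1.
For λ^2 - 3λ + 1 the discriminant is 5. It is nonnegative but not a perfect square, so the roots are real and irrational: λ = (3 ± sqrt(5))/2 ≈ 2.618, 0.382.
So the eigenvalues of A^T A are ≈ 0.382, 2.618 (all ≥ 0, as they must be for A^T A). The largest is λ_max = (3 + sqrt(5))/2 ≈ 2.618, hence ||A||_2 = sqrt(λ_max) = sqrt((3 + sqrt(5))/2) ≈ 1.618.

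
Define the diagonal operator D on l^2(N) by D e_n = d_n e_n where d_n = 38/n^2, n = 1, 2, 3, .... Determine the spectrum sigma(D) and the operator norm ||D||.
sigma(D) = {38/n^2 : n ≥ 1} ∪ {0}; ||D|| = 38

A bounded diagonal operator on l^2 with diagonal entries d_n has spectrum equal to the closure of {d_n : n ≥ 1}: every d_n is an eigenvalue (with eigenvector e_n), so {d_n} ⊂ sigma(D); the spectrum is closed, so its closure is too; and for lambda not in the closure, (D - lambda I) has bounded inverse (the diagonal entries 1/(d_n - lambda) are bounded). For our sequence d_n = 38/n^2, n = 1, 2, 3, ...:
  - {d_n} = {38/n^2 : n ≥ 1}; the only limit point is 0
  - closure = {38/n^2 : n ≥ 1} ∪ {0}
For the norm: a diagonal operator has ||D|| = sup_n |d_n|. Here d_n = 38/n^2 is positive and decreasing, so sup_n |d_n| = d_1 = 38. So ||D|| = 38.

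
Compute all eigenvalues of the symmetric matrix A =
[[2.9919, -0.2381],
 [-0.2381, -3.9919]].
sigma(A) ≈ {-4, 3}

A is real symmetric, so its spectrum consists of real eigenvalues. Expanding the characteristic polynomial of the displayed matrix gives
  det(λ I - A) = p(λ) = λ^2 + (1)λ + (-12).
Solving p(λ) = 0 yields eigenvalues ≈ -4, 3. (A is shown rounded to 4 decimals, so these recover the underlying integer eigenvalues to within that precision.)
Verification: the trace of A = -1 equals the sum of eigenvalues -1, and det(A) ≈ -12.0001 matches the eigenvalue product -12.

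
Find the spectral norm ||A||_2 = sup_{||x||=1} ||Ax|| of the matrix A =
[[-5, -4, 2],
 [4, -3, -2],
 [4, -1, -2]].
||A||_2 ≈ 8.3181 (= sqrt(largest eigenvalue of A^T A))

||A||_2 = sigma_max(A) = sqrt(lambda_max(A^T A)). Form the symmetric matrix M = A^T A =
[[57, 4, -26],
 [4, 26, 0],
 [-26, 0, 12]].
Its characteristic polynomial (trace, sum of principal 2x2 minors, determinant of M give the coefficients) is
  p(λ) = det(λ I - M) = λ^3 - 95λ^2 + 1786λ - 16.
No integer candidate from the rational root theorem (±divisors of 16) is a root, so the roots are irrational. The cubic discriminant is Δ = 5993992324 > 0, so there are three distinct real roots. p(0) = -16 and p(1) = 1676 have opposite signs, so a root lies in (0, 1); Newton's method refines it to λ ≈ 0.009. p(25) = 884 and p(26) = -224 have opposite signs, so a root lies in (25, 26); Newton's method refines it to λ ≈ 25.8005. p(69) = -568 and p(70) = 2504 have opposite signs, so a root lies in (69, 70); Newton's method refines it to λ ≈ 69.1906. Check (Vieta): the three roots sum to 95, matching tr M = 95.
So the eigenvalues of A^T A are ≈ 0.009, 25.8005, 69.1906 (all ≥ 0, as they must be for A^T A). The largest is λ_max ≈ 69.1906, hence ||A||_2 = sqrt(λ_max) ≈ 8.3181.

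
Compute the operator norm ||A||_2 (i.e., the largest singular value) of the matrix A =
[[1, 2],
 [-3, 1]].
||A||_2 = sqrt((15 + sqrt(29))/2) ≈ 3.1926 (= sqrt(largest eigenvalue of A^T A))

||A||_2 = sigma_max(A) = sqrt(lambda_max(A^T A)). Form the symmetric matrix M = A^T A =
[[10, -1],
 [-1, 5]].
Its characteristic polynomial (trace, determinant of M give the coefficients) is
  p(λ) = det(λ I - M) = λ^2 - 15λ + 49.
For λ^2 - 15λ + 49 the discriminant is 29. It is nonnegative but not a perfect square, so the roots are real and irrational: λ = (15 ± sqrt(29))/2 ≈ 10.1926, 4.8074.
So the eigenvalues of A^T A are ≈ 4.8074, 10.1926 (all ≥ 0, as they must be for A^T A). The largest is λ_max = (15 + sqrt(29))/2 ≈ 10.1926, hence ||A||_2 = sqrt(λ_max) = sqrt((15 + sqrt(29))/2) ≈ 3.1926.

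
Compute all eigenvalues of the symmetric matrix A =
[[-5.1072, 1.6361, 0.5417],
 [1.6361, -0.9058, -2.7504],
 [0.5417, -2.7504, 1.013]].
sigma(A) ≈ {-6, -2, 3}

A is real symmetric, so its spectrum consists of real eigenvalues. Expanding the characteristic polynomial of the displayed matrix gives
  det(λ I - A) = p(λ) = λ^3 + (5)λ^2 + (-12)λ + (-36).
Solving p(λ) = 0 yields eigenvalues ≈ -6, -2, 3. (A is shown rounded to 4 decimals, so these recover the underlying integer eigenvalues to within that precision.)
Verification: the trace of A = -5 equals the sum of eigenvalues -5, and det(A) ≈ 35.9996 matches the eigenvalue product 36.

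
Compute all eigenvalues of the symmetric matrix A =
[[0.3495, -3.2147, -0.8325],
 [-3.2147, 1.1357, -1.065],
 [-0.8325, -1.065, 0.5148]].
sigma(A) ≈ {-3, 1, 4}

A is real symmetric, so its spectrum consists of real eigenvalues. Expanding the characteristic polynomial of the displayed matrix gives
  det(λ I - A) = p(λ) = λ^3 + (-2)λ^2 + (-11)λ + (12).
Solving p(λ) = 0 yields eigenvalues ≈ -3, 1, 4. (A is shown rounded to 4 decimals, so these recover the underlying integer eigenvalues to within that precision.)
Verification: the trace of A = 2 equals the sum of eigenvalues 2, and det(A) ≈ -11.9997 matches the eigenvalue product -12.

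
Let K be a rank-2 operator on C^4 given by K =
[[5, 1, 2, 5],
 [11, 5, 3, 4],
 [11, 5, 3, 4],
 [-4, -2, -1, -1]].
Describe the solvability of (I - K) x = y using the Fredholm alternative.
(I - K) is invertible (det(I - K) = 15 ≠ 0), so for every y in C^4 the equation (I - K) x = y has a unique solution.

K has rank 2 and factors as K = U V^T = u1 v1^T + u2 v2^T with u1 = (-1, 2, 2, -1), v1 = (1, 1, 0, -1), u2 = (2, 3, 3, -1), v2 = (3, 1, 1, 2) (multiplying out reproduces the displayed K). The nonzero eigenvalues of U V^T coincide with those of the 2 x 2 matrix G = V^T U = [[v1·u1, v1·u2], [v2·u1, v2·u2]] = [[2, 6], [-1, 10]], and by the Sylvester determinant identity det(I_4 - U V^T) = det(I_2 - V^T U) = det([[-1, -6], [1, -9]]) = (-1)(-9) - (-6)(1) = 15. (Direct check: I - K =
[[-4, -1, -2, -5],
 [-11, -4, -3, -4],
 [-11, -5, -2, -4],
 [4, 2, 1, 2]]
has determinant 15.) The finite-dimensional Fredholm alternative says: either (I - K) is invertible, or ker(I - K) ≠ {0} and then range(I - K) = ker((I - K)^*)^⊥, with dim ker(I - K) = dim ker((I - K)^*). Since det(I - K) ≠ 0, 1 is not an eigenvalue of K and ker(I - K) = {0}, so we are in the first case: for every y there is a unique x = (I - K)^(-1) y. (Explicitly, by the Woodbury identity, (I - U V^T)^(-1) = I + U (I_2 - G)^(-1) V^T.)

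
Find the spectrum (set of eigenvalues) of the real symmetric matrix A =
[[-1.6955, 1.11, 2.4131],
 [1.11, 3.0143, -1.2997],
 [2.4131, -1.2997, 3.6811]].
sigma(A) ≈ {-3, 3, 5}

A is real symmetric, so its spectrum consists of real eigenvalues. Expanding the characteristic polynomial of the displayed matrix gives
  det(λ I - A) = p(λ) = λ^3 + (-5)λ^2 + (-9)λ + (45).
Solving p(λ) = 0 yields eigenvalues ≈ -3, 3, 5. (A is shown rounded to 4 decimals, so these recover the underlying integer eigenvalues to within that precision.)
Verification: the trace of A = 5 equals the sum of eigenvalues 5, and det(A) ≈ -44.9996 matches the eigenvalue product -45.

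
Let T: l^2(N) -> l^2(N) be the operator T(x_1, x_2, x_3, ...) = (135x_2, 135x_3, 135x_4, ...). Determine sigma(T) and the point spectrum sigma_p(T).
sigma(T) = closed disk {z in C : |z| ≤ 135}; sigma_p(T) = open disk {z in C : |z| < 135}

Note T = 135·V where V is the unit left shift (V x)_k = x_{k+1}; so sigma(T) = 135·sigma(V) and ||T|| = 135||V||. ||T x||^2 = 18225sum_{k≥2} |x_k|^2 ≤ 18225||x||^2, with equality on {x : x_1 = 0}, so ||T|| = 135. For any lambda with |lambda| < 135, set r = lambda/135 (|r| < 1); the vector x = (1, r, r^2, ...) is in l^2 and satisfies T x = 135(r, r^2, ...) = lambda x, so lambda is an eigenvalue. On the boundary |lambda| = 135 the geometric series diverges, so no l^2 eigenvector exists, but these lambda lie in the approximate point spectrum. Hence sigma(T) is the closed disk of radius 135 and sigma_p(T) is the open disk.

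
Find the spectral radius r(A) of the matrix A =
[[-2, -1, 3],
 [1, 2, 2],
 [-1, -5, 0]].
r(A) ≈ 3.7173

The eigenvalues of A are the roots of its characteristic polynomial. With M = A (coefficients from the trace, the sum of principal 2x2 minors, and det A):
  p(λ) = det(λ I - M) = λ^3 + 10λ + 27.
No integer candidate from the rational root theorem (±divisors of 27) is a root, so the roots are irrational. The cubic discriminant is Δ = -23683 < 0, so there is one real root and a complex-conjugate pair. p(-2) = -1 and p(-1) = 16 have opposite signs, so a root lies in (-2, -1); Newton's method refines it to λ ≈ -1.954. Dividing out (λ - (-1.954)) leaves approximately λ^2 - 1.954λ + 13.818. For λ^2 - 1.954λ + 13.818 the discriminant is -51.454. It is negative, so the remaining roots are the complex-conjugate pair λ ≈ 0.977 ± 3.5866i. Their product equals the constant term, so |λ|^2 ≈ 13.818 and |λ| ≈ 3.7173.
Thus the eigenvalues (to 4 decimals) are -1.954 (modulus 1.954); 0.977 ± 3.5866i (modulus 3.7173). The spectral radius is the largest modulus: r(A) ≈ 3.7173. (Cross-check: r(A) ≤ ||A||_2 ≈ 5.745; equality holds whenever A is normal, though it can also hold for some non-normal A.)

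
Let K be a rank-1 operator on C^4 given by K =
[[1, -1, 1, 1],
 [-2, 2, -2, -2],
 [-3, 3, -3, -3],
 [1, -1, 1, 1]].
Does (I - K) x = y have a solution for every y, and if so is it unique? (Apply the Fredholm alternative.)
(I - K) is singular (det(I - K) = 0, i.e. 1 ∈ sigma(K)). (I - K) x = y is solvable iff y ⊥ ker((I - K)^*) = span{(1, -1, 1, 1)}, i.e. iff y_1 - y_2 + y_3 + y_4 = 0. When solvable, the solutions are x = y + c·(1, -2, -3, 1), c arbitrary (ker(I - K) = span{(1, -2, -3, 1)}, dimension 1).

K has rank 1, so it is an outer product K = u v^T: every row of K is a multiple of one row vector. Reading off the entries, u = (1, -2, -3, 1) and v = (1, -1, 1, 1) (row i of K equals u_i·v^T). A rank-one matrix u v^T satisfies K u = u (v·u) and kills the (3)-dimensional subspace v^⊥, so its characteristic polynomial is lambda^3 (lambda - v·u) with v·u = tr K = 1. Hence the eigenvalues of I - K are 1 (multiplicity 3) and 1 - (1) = 0, so det(I - K) = 0. (Direct check: I - K =
[[0, 1, -1, -1],
 [2, -1, 2, 2],
 [3, -3, 4, 3],
 [-1, 1, -1, 0]]
has determinant 0.) So 1 is an eigenvalue of K and (I - K) is not invertible. The finite-dimensional Fredholm alternative says: either (I - K) is invertible, or ker(I - K) ≠ {0} and then range(I - K) = ker((I - K)^*)^⊥, with dim ker(I - K) = dim ker((I - K)^*). We are in the second case, so we need both kernels. Kernel of I - K: (I - K) u = u - u (v·u) = u - u = 0, so ker(I - K) = span{u} = span{(1, -2, -3, 1)} (it is exactly 1-dimensional because rank(I - K) = 3). Kernel of the adjoint: K is real, so (I - K)^* = I - K^T = I - v u^T, and (I - v u^T) v = v - v (u·v) = 0; hence ker((I - K)^*) = span{v} = span{(1, -1, 1, 1)}. Therefore (I - K) x = y is solvable iff <y, v> = 0, i.e. iff y_1 - y_2 + y_3 + y_4 = 0. When this holds, K y = u (v·y) = 0, so (I - K) y = y and x = y is a particular solution; the full solution set is the line x = y + c·u = y + c·(1, -2, -3, 1), c ∈ C.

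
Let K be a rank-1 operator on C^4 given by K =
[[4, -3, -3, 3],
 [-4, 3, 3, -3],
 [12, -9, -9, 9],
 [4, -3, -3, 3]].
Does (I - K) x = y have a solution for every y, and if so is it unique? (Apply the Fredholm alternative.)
(I - K) is singular (det(I - K) = 0, i.e. 1 ∈ sigma(K)). (I - K) x = y is solvable iff y ⊥ ker((I - K)^*) = span{(4, -3, -3, 3)}, i.e. iff 4y_1 - 3y_2 - 3y_3 + 3y_4 = 0. When solvable, the solutions are x = y + c·(1, -1, 3, 1), c arbitrary (ker(I - K) = span{(1, -1, 3, 1)}, dimension 1).

K has rank 1, so it is an outer product K = u v^T: every row of K is a multiple of one row vector. Reading off the entries, u = (1, -1, 3, 1) and v = (4, -3, -3, 3) (row i of K equals u_i·v^T). A rank-one matrix u v^T satisfies K u = u (v·u) and kills the (3)-dimensional subspace v^⊥, so its characteristic polynomial is lambda^3 (lambda - v·u) with v·u = tr K = 1. Hence the eigenvalues of I - K are 1 (multiplicity 3) and 1 - (1) = 0, so det(I - K) = 0. (Direct check: I - K =
[[-3, 3, 3, -3],
 [4, -2, -3, 3],
 [-12, 9, 10, -9],
 [-4, 3, 3, -2]]
has determinant 0.) So 1 is an eigenvalue of K and (I - K) is not invertible. The finite-dimensional Fredholm alternative says: either (I - K) is invertible, or ker(I - K) ≠ {0} and then range(I - K) = ker((I - K)^*)^⊥, with dim ker(I - K) = dim ker((I - K)^*). We are in the second case, so we need both kernels. Kernel of I - K: (I - K) u = u - u (v·u) = u - u = 0, so ker(I - K) = span{u} = span{(1, -1, 3, 1)} (it is exactly 1-dimensional because rank(I - K) = 3). Kernel of the adjoint: K is real, so (I - K)^* = I - K^T = I - v u^T, and (I - v u^T) v = v - v (u·v) = 0; hence ker((I - K)^*) = span{v} = span{(4, -3, -3, 3)}. Therefore (I - K) x = y is solvable iff <y, v> = 0, i.e. iff 4y_1 - 3y_2 - 3y_3 + 3y_4 = 0. When this holds, K y = u (v·y) = 0, so (I - K) y = y and x = y is a particular solution; the full solution set is the line x = y + c·u = y + c·(1, -1, 3, 1), c ∈ C.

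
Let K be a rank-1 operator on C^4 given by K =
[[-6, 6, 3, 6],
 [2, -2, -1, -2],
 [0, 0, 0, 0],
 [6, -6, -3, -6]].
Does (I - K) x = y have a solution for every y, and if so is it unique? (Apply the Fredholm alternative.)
(I - K) is invertible (det(I - K) = 15 ≠ 0), so for every y in C^4 the equation (I - K) x = y has a unique solution.

K has rank 1, so it is an outer product K = u v^T: every row of K is a multiple of one row vector. Reading off the entries, u = (-3, 1, 0, 3) and v = (2, -2, -1, -2) (row i of K equals u_i·v^T). A rank-one matrix u v^T satisfies K u = u (v·u) and kills the (3)-dimensional subspace v^⊥, so its characteristic polynomial is lambda^3 (lambda - v·u) with v·u = tr K = -14. Hence the eigenvalues of I - K are 1 (multiplicity 3) and 1 - (-14) = 15, so det(I - K) = 15. (Direct check: I - K =
[[7, -6, -3, -6],
 [-2, 3, 1, 2],
 [0, 0, 1, 0],
 [-6, 6, 3, 7]]
has determinant 15.) The finite-dimensional Fredholm alternative says: either (I - K) is invertible, or ker(I - K) ≠ {0} and then range(I - K) = ker((I - K)^*)^⊥, with dim ker(I - K) = dim ker((I - K)^*). Since det(I - K) ≠ 0, 1 is not an eigenvalue of K and ker(I - K) = {0}, so we are in the first case: for every y there is a unique x = (I - K)^(-1) y. Explicitly, by the Sherman–Morrison formula, (I - u v^T)^(-1) = I + u v^T/(1 - v·u), i.e. (I - K)^(-1) = I + K/(15).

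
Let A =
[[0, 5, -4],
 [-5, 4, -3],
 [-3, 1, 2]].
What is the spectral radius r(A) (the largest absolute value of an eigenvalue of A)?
r(A) ≈ 4.1213

The eigenvalues of A are the roots of its characteristic polynomial. With M = A (coefficients from the trace, the sum of principal 2x2 minors, and det A):
  p(λ) = det(λ I - M) = λ^3 - 6λ^2 + 24λ - 67.
No integer candidate from the rational root theorem (±divisors of 67) is a root, so the roots are irrational. The cubic discriminant is Δ = -39987 < 0, so there is one real root and a complex-conjugate pair. p(4) = -3 and p(5) = 28 have opposite signs, so a root lies in (4, 5); Newton's method refines it to λ ≈ 4.1213. Dividing out (λ - (4.1213)) leaves approximately λ^2 - 1.8787λ + 16.2572. For λ^2 - 1.8787λ + 16.2572 the discriminant is -61.4991. It is negative, so the remaining roots are the complex-conjugate pair λ ≈ 0.9394 ± 3.9211i. Their product equals the constant term, so |λ|^2 ≈ 16.2572 and |λ| ≈ 4.032.
Thus the eigenvalues (to 4 decimals) are 4.1213 (modulus 4.1213); 0.9394 ± 3.9211i (modulus 4.032). The spectral radius is the largest modulus: r(A) ≈ 4.1213. (Cross-check: r(A) ≤ ||A||_2 ≈ 8.8764; equality holds whenever A is normal, though it can also hold for some non-normal A.)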